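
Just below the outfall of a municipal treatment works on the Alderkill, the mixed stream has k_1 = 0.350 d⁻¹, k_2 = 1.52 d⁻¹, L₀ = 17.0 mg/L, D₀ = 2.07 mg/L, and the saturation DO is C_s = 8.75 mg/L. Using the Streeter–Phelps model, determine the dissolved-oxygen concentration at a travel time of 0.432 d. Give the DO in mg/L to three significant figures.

DO ≈ 5.94 mg/L

k_1 L₀/(k_2−k_1) = 0.350×17.0/(1.52−0.350) = 5.950/1.170 = 5.085 mg/L.
e^(−k_1 t) = e^(−0.350×0.4320) = 0.8597; e^(−k_2 t) = e^(−1.52×0.4320) = 0.5186.
D = 5.085 × (0.8597 − 0.5186) + 2.07 × 0.5186 = 1.735 + 1.073 = 2.808 mg/L.
DO = C_s − D = 8.75 − 2.808 = 5.942 mg/L.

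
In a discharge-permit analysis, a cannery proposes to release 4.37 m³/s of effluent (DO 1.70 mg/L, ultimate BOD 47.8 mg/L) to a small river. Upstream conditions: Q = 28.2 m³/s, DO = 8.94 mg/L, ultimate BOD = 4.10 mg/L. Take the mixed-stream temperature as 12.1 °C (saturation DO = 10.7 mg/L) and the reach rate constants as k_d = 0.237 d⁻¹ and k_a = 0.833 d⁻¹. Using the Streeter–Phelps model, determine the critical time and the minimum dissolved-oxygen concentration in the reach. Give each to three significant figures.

Mixed DO = (28.2×8.94 + 4.37×1.70)/(28.2+4.37) = 259.5/32.57 = 7.969 mg/L.
Mixed L₀ = (28.2×4.10 + 4.37×47.8)/(32.57) = 324.5/32.57 = 9.963 mg/L.
Initial deficit D₀ = C_s − DO₀ = 10.7 − 7.969 = 2.731 mg/L.
t_c = (1/0.5960) ln[(0.833/0.237)(1 − 2.731×0.5960/(0.237×9.963))] = 1.678 × ln(1.092) = 0.1471 d.
D_c = (0.237/0.833) × 9.963 × e^(−0.237×0.1471) = 0.2845 × 9.963 × 0.9657 = 2.738 mg/L.
Minimum DO = 10.7 − 2.738 = 7.962 mg/L.

t_c ≈ 0.147 d; minimum DO ≈ 7.96 mg/L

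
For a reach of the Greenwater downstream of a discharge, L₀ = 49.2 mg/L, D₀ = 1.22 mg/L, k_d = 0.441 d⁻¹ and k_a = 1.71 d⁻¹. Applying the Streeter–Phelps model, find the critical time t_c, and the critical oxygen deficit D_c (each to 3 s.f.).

t_c ≈ 1.01 d; D_c ≈ 8.13 mg/L

At the critical point dD/dt = 0, so k_d L₀ e^(−k_d t) = k_a D. Substituting D(t) from the Streeter–Phelps equation and solving for t gives
t_c = ln[(k_a/k_d)(1 − D₀(k_a−k_d)/(k_d L₀))] / (k_a−k_d).
Here k_a−k_d = 1.269 d⁻¹ and 1 − D₀(k_a−k_d)/(k_d L₀) = 1 − 1.22×1.269/(0.441×49.2) = 0.9286, so
t_c = ln(3.878 × 0.9286) / 1.269 = 1.281 / 1.269 = 1.010 d.
D_c = (k_d/k_a) L₀ e^(−k_d t_c) = (0.441/1.71) × 49.2 × e^(−0.441×1.010) = 0.2579 × 49.2 × 0.6407 = 8.129 mg/L.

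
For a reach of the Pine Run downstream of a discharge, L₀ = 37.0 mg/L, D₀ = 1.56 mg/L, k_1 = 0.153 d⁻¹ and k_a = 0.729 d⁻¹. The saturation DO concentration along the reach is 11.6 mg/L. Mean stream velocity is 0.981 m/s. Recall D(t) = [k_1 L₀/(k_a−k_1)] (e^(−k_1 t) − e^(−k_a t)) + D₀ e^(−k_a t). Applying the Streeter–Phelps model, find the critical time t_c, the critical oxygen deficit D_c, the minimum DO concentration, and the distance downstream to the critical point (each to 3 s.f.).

At the critical point dD/dt = 0, so k_1 L₀ e^(−k_1 t) = k_a D. Substituting D(t) from the Streeter–Phelps equation and solving for t gives
t_c = ln[(k_a/k_1)(1 − D₀(k_a−k_1)/(k_1 L₀))] / (k_a−k_1).
Here k_a−k_1 = 0.5760 d⁻¹ and 1 − D₀(k_a−k_1)/(k_1 L₀) = 1 − 1.56×0.5760/(0.153×37.0) = 0.8413, so
t_c = ln(4.765 × 0.8413) / 0.5760 = 1.388 / 0.5760 = 2.410 d.
L(t_c) = L₀ e^(−k_1 t_c) = 37.0 × 0.6916 = 25.59 mg/L, and at the critical point k_a D_c = k_1 L, so D_c = (0.153/0.729) × 25.59 = 5.370 mg/L.
Minimum DO = C_s − D_c = 11.6 − 5.370 = 6.230 mg/L.
x_c = v t_c = 0.981 m/s × 2.410 d × 86400 s/d = 204300 m ≈ 204 km.

t_c ≈ 2.41 d; D_c ≈ 5.37 mg/L; min DO ≈ 6.23 mg/L; x_c ≈ 204 km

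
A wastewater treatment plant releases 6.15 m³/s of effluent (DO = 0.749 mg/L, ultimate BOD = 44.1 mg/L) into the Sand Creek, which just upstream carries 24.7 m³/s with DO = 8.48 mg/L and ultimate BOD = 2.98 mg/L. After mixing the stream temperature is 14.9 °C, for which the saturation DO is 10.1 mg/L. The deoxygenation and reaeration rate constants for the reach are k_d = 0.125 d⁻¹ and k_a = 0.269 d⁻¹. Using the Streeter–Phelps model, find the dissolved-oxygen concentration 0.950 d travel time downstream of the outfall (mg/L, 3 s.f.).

DO ≈ 6.55 mg/L

Mixed DO = (24.7×8.48 + 6.15×0.749)/(24.7+6.15) = 214.1/30.85 = 6.939 mg/L.
Mixed L₀ = (24.7×2.98 + 6.15×44.1)/(30.85) = 344.8/30.85 = 11.18 mg/L.
Initial deficit D₀ = C_s − DO₀ = 10.1 − 6.939 = 3.161 mg/L.
D(0.950) = [0.125×11.18/(0.269−0.125)](e^(−0.125×0.950) − e^(−0.269×0.950)) + 3.161 e^(−0.269×0.950)
= 9.703 × (0.8880 − 0.7745) + 3.161 × 0.7745 = 3.550 mg/L.
DO = 10.1 − 3.550 = 6.550 mg/L.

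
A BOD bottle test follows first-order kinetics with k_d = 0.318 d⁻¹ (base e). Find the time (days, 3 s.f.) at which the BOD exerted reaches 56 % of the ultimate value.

y/L₀ = 1 − e^(−k_d t) = 0.56 ⇒ e^(−k_d t) = 0.440
t = −ln(0.440) / 0.318 = 0.8210 / 0.318 = 2.582 d.

t ≈ 2.58 d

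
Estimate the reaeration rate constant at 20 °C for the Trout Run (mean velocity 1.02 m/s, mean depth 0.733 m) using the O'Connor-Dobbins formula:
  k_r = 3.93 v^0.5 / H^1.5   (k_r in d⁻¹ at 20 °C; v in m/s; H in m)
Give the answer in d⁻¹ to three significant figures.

k_r ≈ 6.32 d⁻¹

k_r = 3.93 × 1.02^0.5 / 0.733^1.5 = 3.93 × 1.010 / 0.6276 = 6.325 d⁻¹.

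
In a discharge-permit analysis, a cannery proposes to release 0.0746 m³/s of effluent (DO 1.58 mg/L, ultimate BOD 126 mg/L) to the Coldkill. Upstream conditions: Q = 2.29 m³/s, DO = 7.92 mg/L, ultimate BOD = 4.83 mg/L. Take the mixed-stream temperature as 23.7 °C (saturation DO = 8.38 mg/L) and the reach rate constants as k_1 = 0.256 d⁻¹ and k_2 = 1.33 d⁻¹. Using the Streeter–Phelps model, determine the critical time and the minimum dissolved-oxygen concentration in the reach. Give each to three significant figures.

Mixed DO = (2.29×7.92 + 0.0746×1.58)/(2.29+0.0746) = 18.25/2.365 = 7.720 mg/L.
Mixed L₀ = (2.29×4.83 + 0.0746×126)/(2.365) = 20.46/2.365 = 8.653 mg/L.
Initial deficit D₀ = C_s − DO₀ = 8.38 − 7.720 = 0.6600 mg/L.
t_c = (1/1.074) ln[(1.33/0.256)(1 − 0.6600×1.074/(0.256×8.653))] = 0.9311 × ln(3.533) = 1.175 d.
D_c = (0.256/1.33) × 8.653 × e^(−0.256×1.175) = 0.1925 × 8.653 × 0.7402 = 1.233 mg/L.
Minimum DO = 8.38 − 1.233 = 7.147 mg/L.

t_c ≈ 1.18 d; minimum DO ≈ 7.15 mg/L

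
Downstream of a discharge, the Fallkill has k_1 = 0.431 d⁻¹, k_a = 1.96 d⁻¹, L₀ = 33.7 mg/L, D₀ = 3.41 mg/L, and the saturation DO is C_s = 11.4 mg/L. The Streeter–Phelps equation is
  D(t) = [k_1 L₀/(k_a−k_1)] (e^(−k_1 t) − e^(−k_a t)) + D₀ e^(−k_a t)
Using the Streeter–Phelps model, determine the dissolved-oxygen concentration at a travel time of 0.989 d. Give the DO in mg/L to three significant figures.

DO ≈ 6.07 mg/L

k_1 L₀/(k_a−k_1) = 0.431×33.7/(1.96−0.431) = 14.52/1.529 = 9.499 mg/L.
e^(−k_1 t) = e^(−0.431×0.9890) = 0.6529; e^(−k_a t) = e^(−1.96×0.9890) = 0.1439.
D = 9.499 × (0.6529 − 0.1439) + 3.41 × 0.1439 = 4.835 + 0.4908 = 5.326 mg/L.
DO = C_s − D = 11.4 − 5.326 = 6.074 mg/L.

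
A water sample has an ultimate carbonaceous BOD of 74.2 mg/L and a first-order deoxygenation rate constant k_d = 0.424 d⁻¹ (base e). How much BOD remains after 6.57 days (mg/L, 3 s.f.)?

L_t = L₀ e^(−k_d t) = 74.2 × e^(−0.424×6.57) = 74.2 × 0.06169 = 4.577 mg/L.

L ≈ 4.58 mg/L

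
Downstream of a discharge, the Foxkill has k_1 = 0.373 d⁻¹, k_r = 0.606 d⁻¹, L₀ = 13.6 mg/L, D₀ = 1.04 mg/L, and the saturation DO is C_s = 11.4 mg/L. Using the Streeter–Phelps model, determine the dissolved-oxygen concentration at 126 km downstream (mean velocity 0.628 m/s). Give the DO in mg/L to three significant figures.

DO ≈ 7.32 mg/L

Travel time t = x/v = 126 km / (0.628 m/s) = 126000 m / 0.628 m/s = 200600 s = 2.322 d.
k_1 L₀/(k_r−k_1) = 0.373×13.6/(0.606−0.373) = 5.073/0.2330 = 21.77 mg/L.
e^(−k_1 t) = e^(−0.373×2.322) = 0.4206; e^(−k_r t) = e^(−0.606×2.322) = 0.2448.
D = 21.77 × (0.4206 − 0.2448) + 1.04 × 0.2448 = 3.826 + 0.2546 = 4.081 mg/L.
DO = C_s − D = 11.4 − 4.081 = 7.319 mg/L.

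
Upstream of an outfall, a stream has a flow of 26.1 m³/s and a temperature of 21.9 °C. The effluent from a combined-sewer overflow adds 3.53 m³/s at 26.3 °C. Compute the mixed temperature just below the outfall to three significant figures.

22.4 °C

Flow-weighted mixing: C = (Q_r C_r + Q_w C_w)/(Q_r + Q_w)
= (26.1×21.9 + 3.53×26.3)/(26.1 + 3.53) = 664.4/29.63 = 22.42 °C.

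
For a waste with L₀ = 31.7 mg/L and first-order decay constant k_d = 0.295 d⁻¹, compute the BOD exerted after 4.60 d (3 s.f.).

y_t = L₀(1 − e^(−k_d t)) = 31.7 × (1 − e^(−0.295×4.60))
= 31.7 × (1 − 0.2574) = 31.7 × 0.7426 = 23.54 mg/L.

y ≈ 23.5 mg/L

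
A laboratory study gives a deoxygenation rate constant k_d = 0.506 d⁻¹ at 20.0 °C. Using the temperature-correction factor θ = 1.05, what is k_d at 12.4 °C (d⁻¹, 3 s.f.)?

k_d ≈ 0.349 d⁻¹

k_d(T₂) = k_d(T₁) · θ^(T₂−T₁) = 0.506 × 1.05^(12.4−20.0)
= 0.506 × 1.05^-7.60 = 0.506 × 0.6902 = 0.3492 d⁻¹.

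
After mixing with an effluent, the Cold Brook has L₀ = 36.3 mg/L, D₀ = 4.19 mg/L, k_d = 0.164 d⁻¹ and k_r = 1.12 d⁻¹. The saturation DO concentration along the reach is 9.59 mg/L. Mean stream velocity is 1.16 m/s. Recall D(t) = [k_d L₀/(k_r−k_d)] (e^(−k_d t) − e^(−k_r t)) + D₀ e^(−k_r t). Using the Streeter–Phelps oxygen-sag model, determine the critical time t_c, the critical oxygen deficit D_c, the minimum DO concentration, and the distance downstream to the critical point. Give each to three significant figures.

t_c ≈ 0.841 d; D_c ≈ 4.63 mg/L; min DO ≈ 4.96 mg/L; x_c ≈ 84.3 km

t_c = [1/(k_r−k_d)] ln[(k_r/k_d)(1 − D₀(k_r−k_d)/(k_d L₀))]
= [1/(1.12−0.164)] ln[(1.12/0.164)(1 − 4.19×0.9560/(0.164×36.3))]
= (1/0.9560) ln[6.829 × 0.3271] = 1.046 × ln(2.234) = 1.046 × 0.8039 = 0.8409 d.
D_c = (k_d/k_r) L₀ e^(−k_d t_c) = (0.164/1.12) × 36.3 × e^(−0.164×0.8409) = 0.1464 × 36.3 × 0.8712 = 4.631 mg/L.
Minimum DO = C_s − D_c = 9.59 − 4.631 = 4.959 mg/L.
x_c = v t_c = 1.16 m/s × 0.8409 d × 86400 s/d = 84270 m ≈ 84.3 km.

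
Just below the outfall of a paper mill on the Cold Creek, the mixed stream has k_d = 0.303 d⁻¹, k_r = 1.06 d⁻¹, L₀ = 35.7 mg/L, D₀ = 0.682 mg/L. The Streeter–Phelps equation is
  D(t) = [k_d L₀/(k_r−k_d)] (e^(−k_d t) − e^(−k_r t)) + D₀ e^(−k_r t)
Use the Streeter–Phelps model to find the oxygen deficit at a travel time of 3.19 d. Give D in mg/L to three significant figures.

D ≈ 4.97 mg/L

k_d L₀/(k_r−k_d) = 0.303×35.7/(1.06−0.303) = 10.82/0.7570 = 14.29 mg/L.
e^(−k_d t) = e^(−0.303×3.190) = 0.3804; e^(−k_r t) = e^(−1.06×3.190) = 0.03400.
D = 14.29 × (0.3804 − 0.03400) + 0.682 × 0.03400 = 4.950 + 0.02319 = 4.973 mg/L.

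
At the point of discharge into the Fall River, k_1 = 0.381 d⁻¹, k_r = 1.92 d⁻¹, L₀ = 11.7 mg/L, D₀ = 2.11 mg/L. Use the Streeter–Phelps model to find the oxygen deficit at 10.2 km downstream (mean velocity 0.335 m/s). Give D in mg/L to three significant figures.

Travel time t = x/v = 10.2 km / (0.335 m/s) = 10200 m / 0.335 m/s = 30450 s = 0.3524 d.
k_1 L₀/(k_r−k_1) = 0.381×11.7/(1.92−0.381) = 4.458/1.539 = 2.896 mg/L.
e^(−k_1 t) = e^(−0.381×0.3524) = 0.8744; e^(−k_r t) = e^(−1.92×0.3524) = 0.5083.
D = 2.896 × (0.8744 − 0.5083) + 2.11 × 0.5083 = 1.060 + 1.073 = 2.133 mg/L.

D ≈ 2.13 mg/L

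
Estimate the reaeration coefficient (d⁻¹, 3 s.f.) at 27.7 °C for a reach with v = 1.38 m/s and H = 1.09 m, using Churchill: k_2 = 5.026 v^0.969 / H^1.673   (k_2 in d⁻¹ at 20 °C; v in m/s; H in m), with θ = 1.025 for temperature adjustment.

k_2 ≈ 7.19 d⁻¹

k_2(20) = 5.026 × 1.38^0.969 / 1.09^1.673 = 5.026 × 1.366 / 1.155 = 5.945 d⁻¹.
k_2(27.7) = 5.945 × 1.025^(27.7−20) = 5.945 × 1.209 = 7.190 d⁻¹.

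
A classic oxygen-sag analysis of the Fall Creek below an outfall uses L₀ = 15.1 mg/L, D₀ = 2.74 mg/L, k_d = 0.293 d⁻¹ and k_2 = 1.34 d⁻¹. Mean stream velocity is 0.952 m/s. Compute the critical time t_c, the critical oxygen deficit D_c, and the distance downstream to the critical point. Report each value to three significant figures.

t_c ≈ 0.454 d; D_c ≈ 2.89 mg/L; x_c ≈ 37.3 km

At the critical point dD/dt = 0, so k_d L₀ e^(−k_d t) = k_2 D. Substituting D(t) from the Streeter–Phelps equation and solving for t gives
t_c = ln[(k_2/k_d)(1 − D₀(k_2−k_d)/(k_d L₀))] / (k_2−k_d).
Here k_2−k_d = 1.047 d⁻¹ and 1 − D₀(k_2−k_d)/(k_d L₀) = 1 − 2.74×1.047/(0.293×15.1) = 0.3516, so
t_c = ln(4.573 × 0.3516) / 1.047 = 0.4750 / 1.047 = 0.4536 d.
D_c = (k_d/k_2) L₀ e^(−k_d t_c) = (0.293/1.34) × 15.1 × e^(−0.293×0.4536) = 0.2187 × 15.1 × 0.8755 = 2.891 mg/L.
x_c = v t_c = 0.952 m/s × 0.4536 d × 86400 s/d = 37310 m ≈ 37.3 km.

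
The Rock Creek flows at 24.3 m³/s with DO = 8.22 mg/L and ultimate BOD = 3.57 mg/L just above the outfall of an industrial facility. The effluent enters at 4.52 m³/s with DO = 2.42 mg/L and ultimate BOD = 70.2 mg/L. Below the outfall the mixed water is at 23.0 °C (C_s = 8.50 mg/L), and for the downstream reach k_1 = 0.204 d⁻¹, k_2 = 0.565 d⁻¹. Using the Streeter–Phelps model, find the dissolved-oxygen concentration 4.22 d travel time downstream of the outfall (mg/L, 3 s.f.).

Mixed DO = (24.3×8.22 + 4.52×2.42)/(24.3+4.52) = 210.7/28.82 = 7.310 mg/L.
Mixed L₀ = (24.3×3.57 + 4.52×70.2)/(28.82) = 404.1/28.82 = 14.02 mg/L.
Initial deficit D₀ = C_s − DO₀ = 8.50 − 7.310 = 1.190 mg/L.
D(4.22) = [0.204×14.02/(0.565−0.204)](e^(−0.204×4.22) − e^(−0.565×4.22)) + 1.190 e^(−0.565×4.22)
= 7.923 × (0.4228 − 0.09215) + 1.190 × 0.09215 = 2.729 mg/L.
DO = 8.50 − 2.729 = 5.771 mg/L.

DO ≈ 5.77 mg/L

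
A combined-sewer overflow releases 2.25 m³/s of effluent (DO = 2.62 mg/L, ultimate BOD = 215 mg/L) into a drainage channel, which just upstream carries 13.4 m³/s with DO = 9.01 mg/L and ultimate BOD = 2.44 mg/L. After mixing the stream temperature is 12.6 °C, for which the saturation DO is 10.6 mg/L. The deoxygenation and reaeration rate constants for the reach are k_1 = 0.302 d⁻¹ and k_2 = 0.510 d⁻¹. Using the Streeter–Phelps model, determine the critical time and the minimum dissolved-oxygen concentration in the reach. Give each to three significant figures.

t_c ≈ 2.26 d; minimum DO ≈ 0.727 mg/L

Mixed DO = (13.4×9.01 + 2.25×2.62)/(13.4+2.25) = 126.6/15.65 = 8.091 mg/L.
Mixed L₀ = (13.4×2.44 + 2.25×215)/(15.65) = 516.4/15.65 = 33.00 mg/L.
Initial deficit D₀ = C_s − DO₀ = 10.6 − 8.091 = 2.509 mg/L.
t_c = (1/0.2080) ln[(0.510/0.302)(1 − 2.509×0.2080/(0.302×33.00))] = 4.808 × ln(1.600) = 2.261 d.
D_c = (0.302/0.510) × 33.00 × e^(−0.302×2.261) = 0.5922 × 33.00 × 0.5053 = 9.873 mg/L.
Minimum DO = 10.6 − 9.873 = 0.7269 mg/L.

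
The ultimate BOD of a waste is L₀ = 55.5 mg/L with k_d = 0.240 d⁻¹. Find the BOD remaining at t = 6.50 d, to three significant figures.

L_t = L₀ e^(−k_d t) = 55.5 × e^(−0.240×6.50) = 55.5 × 0.2101 = 11.66 mg/L.

L ≈ 11.7 mg/L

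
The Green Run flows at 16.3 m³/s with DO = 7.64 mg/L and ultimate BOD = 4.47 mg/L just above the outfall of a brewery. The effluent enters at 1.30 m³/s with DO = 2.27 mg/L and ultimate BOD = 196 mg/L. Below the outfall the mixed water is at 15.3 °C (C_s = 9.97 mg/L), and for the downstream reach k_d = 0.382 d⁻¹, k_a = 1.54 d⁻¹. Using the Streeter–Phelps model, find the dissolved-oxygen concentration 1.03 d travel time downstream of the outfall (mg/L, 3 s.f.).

Mixed DO = (16.3×7.64 + 1.30×2.27)/(16.3+1.30) = 127.5/17.60 = 7.243 mg/L.
Mixed L₀ = (16.3×4.47 + 1.30×196)/(17.60) = 327.7/17.60 = 18.62 mg/L.
Initial deficit D₀ = C_s − DO₀ = 9.97 − 7.243 = 2.727 mg/L.
D(1.03) = [0.382×18.62/(1.54−0.382)](e^(−0.382×1.03) − e^(−1.54×1.03)) + 2.727 e^(−1.54×1.03)
= 6.141 × (0.6747 − 0.2047) + 2.727 × 0.2047 = 3.445 mg/L.
DO = 9.97 − 3.445 = 6.525 mg/L.

DO ≈ 6.53 mg/L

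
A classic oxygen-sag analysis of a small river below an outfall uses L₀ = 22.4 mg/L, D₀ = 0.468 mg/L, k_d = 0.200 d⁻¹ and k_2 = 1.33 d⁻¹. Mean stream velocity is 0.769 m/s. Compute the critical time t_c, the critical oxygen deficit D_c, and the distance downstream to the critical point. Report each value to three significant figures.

t_c ≈ 1.57 d; D_c ≈ 2.46 mg/L; x_c ≈ 104 km

At the critical point dD/dt = 0, so k_d L₀ e^(−k_d t) = k_2 D. Substituting D(t) from the Streeter–Phelps equation and solving for t gives
t_c = ln[(k_2/k_d)(1 − D₀(k_2−k_d)/(k_d L₀))] / (k_2−k_d).
Here k_2−k_d = 1.130 d⁻¹ and 1 − D₀(k_2−k_d)/(k_d L₀) = 1 − 0.468×1.130/(0.200×22.4) = 0.8820, so
t_c = ln(6.650 × 0.8820) / 1.130 = 1.769 / 1.130 = 1.565 d.
L(t_c) = L₀ e^(−k_d t_c) = 22.4 × 0.7312 = 16.38 mg/L, and at the critical point k_2 D_c = k_d L, so D_c = (0.200/1.33) × 16.38 = 2.463 mg/L.
x_c = v t_c = 0.769 m/s × 1.565 d × 86400 s/d = 104000 m ≈ 104 km.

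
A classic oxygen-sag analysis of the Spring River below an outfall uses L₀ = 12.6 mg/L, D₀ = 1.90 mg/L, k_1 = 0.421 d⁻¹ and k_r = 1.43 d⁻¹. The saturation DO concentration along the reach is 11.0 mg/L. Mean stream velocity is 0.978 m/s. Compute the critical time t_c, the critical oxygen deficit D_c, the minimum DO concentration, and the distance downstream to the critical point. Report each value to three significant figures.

t_c ≈ 0.767 d; D_c ≈ 2.69 mg/L; min DO ≈ 8.31 mg/L; x_c ≈ 64.8 km

t_c = [1/(k_r−k_1)] ln[(k_r/k_1)(1 − D₀(k_r−k_1)/(k_1 L₀))]
= [1/(1.43−0.421)] ln[(1.43/0.421)(1 − 1.90×1.009/(0.421×12.6))]
= (1/1.009) ln[3.397 × 0.6386] = 0.9911 × ln(2.169) = 0.9911 × 0.7743 = 0.7674 d.
D_c = (k_1/k_r) L₀ e^(−k_1 t_c) = (0.421/1.43) × 12.6 × e^(−0.421×0.7674) = 0.2944 × 12.6 × 0.7239 = 2.685 mg/L.
Minimum DO = C_s − D_c = 11.0 − 2.685 = 8.315 mg/L.
x_c = v t_c = 0.978 m/s × 0.7674 d × 86400 s/d = 64850 m ≈ 64.8 km.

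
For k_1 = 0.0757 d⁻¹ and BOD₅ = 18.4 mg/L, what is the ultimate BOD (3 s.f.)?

L₀ ≈ 58.4 mg/L

BOD₅ = L₀(1 − e^(−5k_1)) ⇒ L₀ = BOD₅ / (1 − e^(−5×0.0757))
= 18.4 / (1 − 0.6849) = 18.4 / 0.3151 = 58.39 mg/L.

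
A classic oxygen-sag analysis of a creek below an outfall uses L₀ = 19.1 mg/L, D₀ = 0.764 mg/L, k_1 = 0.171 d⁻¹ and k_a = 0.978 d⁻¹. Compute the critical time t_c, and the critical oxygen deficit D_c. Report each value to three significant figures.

t_c ≈ 1.90 d; D_c ≈ 2.41 mg/L

At the critical point dD/dt = 0, so k_1 L₀ e^(−k_1 t) = k_a D. Substituting D(t) from the Streeter–Phelps equation and solving for t gives
t_c = ln[(k_a/k_1)(1 − D₀(k_a−k_1)/(k_1 L₀))] / (k_a−k_1).
Here k_a−k_1 = 0.8070 d⁻¹ and 1 − D₀(k_a−k_1)/(k_1 L₀) = 1 − 0.764×0.8070/(0.171×19.1) = 0.8112, so
t_c = ln(5.719 × 0.8112) / 0.8070 = 1.535 / 0.8070 = 1.902 d.
D_c = (k_1/k_a) L₀ e^(−k_1 t_c) = (0.171/0.978) × 19.1 × e^(−0.171×1.902) = 0.1748 × 19.1 × 0.7224 = 2.412 mg/L.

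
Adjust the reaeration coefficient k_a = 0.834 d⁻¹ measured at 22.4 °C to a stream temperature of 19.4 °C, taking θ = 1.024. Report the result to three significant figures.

k_a ≈ 0.777 d⁻¹

k_a(T₂) = k_a(T₁) · θ^(T₂−T₁) = 0.834 × 1.024^(19.4−22.4)
= 0.834 × 1.024^-3.00 = 0.834 × 0.9313 = 0.7767 d⁻¹.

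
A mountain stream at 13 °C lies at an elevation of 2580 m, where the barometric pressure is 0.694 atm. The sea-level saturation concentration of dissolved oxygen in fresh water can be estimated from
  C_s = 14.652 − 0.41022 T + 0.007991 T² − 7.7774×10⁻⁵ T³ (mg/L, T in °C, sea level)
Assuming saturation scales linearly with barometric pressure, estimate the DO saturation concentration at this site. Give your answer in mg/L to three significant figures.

C_s ≈ 7.29 mg/L

At sea level: C_s = 14.652 − 0.41022×13 + 0.007991×13² − 7.7774×10⁻⁵×13³ = 10.50 mg/L.
Pressure correction: C_s' = 10.50 × 0.694 = 7.286 mg/L.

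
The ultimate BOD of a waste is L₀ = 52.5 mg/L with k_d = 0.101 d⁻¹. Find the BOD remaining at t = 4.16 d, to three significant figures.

L ≈ 34.5 mg/L

L_t = L₀ e^(−k_d t) = 52.5 × e^(−0.101×4.16) = 52.5 × 0.6569 = 34.49 mg/L.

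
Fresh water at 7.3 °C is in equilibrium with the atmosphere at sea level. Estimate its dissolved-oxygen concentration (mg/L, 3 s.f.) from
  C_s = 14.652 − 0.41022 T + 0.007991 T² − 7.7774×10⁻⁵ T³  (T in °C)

C_s = 14.652 − 0.41022×7.3 + 0.007991×7.3² − 7.7774×10⁻⁵×7.3³ = 12.05 mg/L.

C_s ≈ 12.1 mg/L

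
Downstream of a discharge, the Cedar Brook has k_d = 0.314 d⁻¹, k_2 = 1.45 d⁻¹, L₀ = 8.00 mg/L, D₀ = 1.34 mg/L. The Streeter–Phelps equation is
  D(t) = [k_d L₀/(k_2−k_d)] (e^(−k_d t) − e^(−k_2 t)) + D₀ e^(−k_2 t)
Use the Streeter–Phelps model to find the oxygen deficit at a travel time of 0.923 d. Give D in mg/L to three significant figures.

k_d L₀/(k_2−k_d) = 0.314×8.00/(1.45−0.314) = 2.512/1.136 = 2.211 mg/L.
e^(−k_d t) = e^(−0.314×0.9230) = 0.7484; e^(−k_2 t) = e^(−1.45×0.9230) = 0.2623.
D = 2.211 × (0.7484 − 0.2623) + 1.34 × 0.2623 = 1.075 + 0.3515 = 1.426 mg/L.

D ≈ 1.43 mg/L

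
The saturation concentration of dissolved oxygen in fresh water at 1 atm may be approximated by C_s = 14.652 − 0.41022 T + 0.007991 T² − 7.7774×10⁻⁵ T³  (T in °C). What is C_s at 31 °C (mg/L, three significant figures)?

C_s ≈ 7.30 mg/L

C_s = 14.652 − 0.41022×31 + 0.007991×31² − 7.7774×10⁻⁵×31³ = 7.298 mg/L.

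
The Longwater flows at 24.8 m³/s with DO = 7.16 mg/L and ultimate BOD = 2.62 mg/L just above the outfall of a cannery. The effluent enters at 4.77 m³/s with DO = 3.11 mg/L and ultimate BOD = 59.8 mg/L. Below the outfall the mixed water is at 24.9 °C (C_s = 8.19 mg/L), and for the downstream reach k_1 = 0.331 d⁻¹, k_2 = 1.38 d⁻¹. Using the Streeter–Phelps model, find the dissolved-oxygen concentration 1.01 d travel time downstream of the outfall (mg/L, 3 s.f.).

DO ≈ 6.02 mg/L

Mixed DO = (24.8×7.16 + 4.77×3.11)/(24.8+4.77) = 192.4/29.57 = 6.507 mg/L.
Mixed L₀ = (24.8×2.62 + 4.77×59.8)/(29.57) = 350.2/29.57 = 11.84 mg/L.
Initial deficit D₀ = C_s − DO₀ = 8.19 − 6.507 = 1.683 mg/L.
D(1.01) = [0.331×11.84/(1.38−0.331)](e^(−0.331×1.01) − e^(−1.38×1.01)) + 1.683 e^(−1.38×1.01)
= 3.737 × (0.7158 − 0.2481) + 1.683 × 0.2481 = 2.166 mg/L.
DO = 8.19 − 2.166 = 6.024 mg/L.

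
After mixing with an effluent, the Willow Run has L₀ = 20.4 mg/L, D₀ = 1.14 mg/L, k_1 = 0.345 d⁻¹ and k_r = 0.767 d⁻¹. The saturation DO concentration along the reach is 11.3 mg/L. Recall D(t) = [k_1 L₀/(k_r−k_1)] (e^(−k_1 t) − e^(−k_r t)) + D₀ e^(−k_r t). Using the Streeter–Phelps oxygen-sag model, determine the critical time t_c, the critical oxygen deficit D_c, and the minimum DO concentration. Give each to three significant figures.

At the critical point dD/dt = 0, so k_1 L₀ e^(−k_1 t) = k_r D. Substituting D(t) from the Streeter–Phelps equation and solving for t gives
t_c = ln[(k_r/k_1)(1 − D₀(k_r−k_1)/(k_1 L₀))] / (k_r−k_1).
Here k_r−k_1 = 0.4220 d⁻¹ and 1 − D₀(k_r−k_1)/(k_1 L₀) = 1 − 1.14×0.4220/(0.345×20.4) = 0.9316, so
t_c = ln(2.223 × 0.9316) / 0.4220 = 0.7281 / 0.4220 = 1.725 d.
L(t_c) = L₀ e^(−k_1 t_c) = 20.4 × 0.5514 = 11.25 mg/L, and at the critical point k_r D_c = k_1 L, so D_c = (0.345/0.767) × 11.25 = 5.060 mg/L.
Minimum DO = C_s − D_c = 11.3 − 5.060 = 6.240 mg/L.

t_c ≈ 1.73 d; D_c ≈ 5.06 mg/L; min DO ≈ 6.24 mg/L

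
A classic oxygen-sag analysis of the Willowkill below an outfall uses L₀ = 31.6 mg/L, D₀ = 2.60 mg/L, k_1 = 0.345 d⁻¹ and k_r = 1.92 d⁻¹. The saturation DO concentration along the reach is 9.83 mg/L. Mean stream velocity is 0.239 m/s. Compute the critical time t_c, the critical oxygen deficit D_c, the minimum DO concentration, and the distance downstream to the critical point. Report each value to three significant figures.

t_c ≈ 0.791 d; D_c ≈ 4.32 mg/L; min DO ≈ 5.51 mg/L; x_c ≈ 16.3 km

At the critical point dD/dt = 0, so k_1 L₀ e^(−k_1 t) = k_r D. Substituting D(t) from the Streeter–Phelps equation and solving for t gives
t_c = ln[(k_r/k_1)(1 − D₀(k_r−k_1)/(k_1 L₀))] / (k_r−k_1).
Here k_r−k_1 = 1.575 d⁻¹ and 1 − D₀(k_r−k_1)/(k_1 L₀) = 1 − 2.60×1.575/(0.345×31.6) = 0.6244, so
t_c = ln(5.565 × 0.6244) / 1.575 = 1.246 / 1.575 = 0.7908 d.
L(t_c) = L₀ e^(−k_1 t_c) = 31.6 × 0.7612 = 24.05 mg/L, and at the critical point k_r D_c = k_1 L, so D_c = (0.345/1.92) × 24.05 = 4.322 mg/L.
Minimum DO = C_s − D_c = 9.83 − 4.322 = 5.508 mg/L.
x_c = v t_c = 0.239 m/s × 0.7908 d × 86400 s/d = 16330 m ≈ 16.3 km.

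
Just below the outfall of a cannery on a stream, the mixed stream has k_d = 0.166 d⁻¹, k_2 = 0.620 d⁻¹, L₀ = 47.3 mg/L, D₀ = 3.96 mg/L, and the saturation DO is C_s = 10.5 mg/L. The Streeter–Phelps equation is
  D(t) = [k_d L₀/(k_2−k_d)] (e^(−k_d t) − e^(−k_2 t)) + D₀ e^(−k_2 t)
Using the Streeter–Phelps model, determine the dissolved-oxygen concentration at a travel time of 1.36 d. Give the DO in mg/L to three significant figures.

k_d L₀/(k_2−k_d) = 0.166×47.3/(0.620−0.166) = 7.852/0.4540 = 17.29 mg/L.
e^(−k_d t) = e^(−0.166×1.360) = 0.7979; e^(−k_2 t) = e^(−0.620×1.360) = 0.4303.
D = 17.29 × (0.7979 − 0.4303) + 3.96 × 0.4303 = 6.357 + 1.704 = 8.061 mg/L.
DO = C_s − D = 10.5 − 8.061 = 2.439 mg/L.

DO ≈ 2.44 mg/L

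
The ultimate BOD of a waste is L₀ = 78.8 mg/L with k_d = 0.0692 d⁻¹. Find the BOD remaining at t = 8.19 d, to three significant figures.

L ≈ 44.7 mg/L

L_t = L₀ e^(−k_d t) = 78.8 × e^(−0.0692×8.19) = 78.8 × 0.5674 = 44.71 mg/L.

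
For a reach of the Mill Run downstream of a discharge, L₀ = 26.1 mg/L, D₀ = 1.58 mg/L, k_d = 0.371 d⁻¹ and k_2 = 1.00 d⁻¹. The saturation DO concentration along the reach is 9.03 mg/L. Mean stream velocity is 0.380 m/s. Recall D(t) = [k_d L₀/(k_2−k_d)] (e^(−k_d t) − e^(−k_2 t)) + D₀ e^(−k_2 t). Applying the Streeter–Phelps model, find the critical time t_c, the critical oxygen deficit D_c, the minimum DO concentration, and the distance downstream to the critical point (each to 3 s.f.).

With k_2/k_d = 2.695 and 1 − D₀(k_2−k_d)/(k_d L₀) = 0.8974,
t_c = ln(2.695 × 0.8974) / (1.00 − 0.371) = ln(2.419) / 0.6290 = 0.8833/0.6290 = 1.404 d.
L(t_c) = L₀ e^(−k_d t_c) = 26.1 × 0.5939 = 15.50 mg/L, and at the critical point k_2 D_c = k_d L, so D_c = (0.371/1.00) × 15.50 = 5.751 mg/L.
Minimum DO = C_s − D_c = 9.03 − 5.751 = 3.279 mg/L.
x_c = v t_c = 0.380 m/s × 1.404 d × 86400 s/d = 46100 m ≈ 46.1 km.

t_c ≈ 1.40 d; D_c ≈ 5.75 mg/L; min DO ≈ 3.28 mg/L; x_c ≈ 46.1 km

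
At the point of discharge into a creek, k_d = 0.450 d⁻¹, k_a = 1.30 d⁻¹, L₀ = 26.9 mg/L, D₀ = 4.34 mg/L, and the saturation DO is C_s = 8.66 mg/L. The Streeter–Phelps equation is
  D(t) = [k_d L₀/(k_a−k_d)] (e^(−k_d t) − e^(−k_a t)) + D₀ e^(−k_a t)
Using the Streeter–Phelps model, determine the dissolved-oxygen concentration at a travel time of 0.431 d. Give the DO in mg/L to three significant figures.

k_d L₀/(k_a−k_d) = 0.450×26.9/(1.30−0.450) = 12.11/0.8500 = 14.24 mg/L.
e^(−k_d t) = e^(−0.450×0.4310) = 0.8237; e^(−k_a t) = e^(−1.30×0.4310) = 0.5710.
D = 14.24 × (0.8237 − 0.5710) + 4.34 × 0.5710 = 3.598 + 2.478 = 6.076 mg/L.
DO = C_s − D = 8.66 − 6.076 = 2.584 mg/L.

DO ≈ 2.58 mg/L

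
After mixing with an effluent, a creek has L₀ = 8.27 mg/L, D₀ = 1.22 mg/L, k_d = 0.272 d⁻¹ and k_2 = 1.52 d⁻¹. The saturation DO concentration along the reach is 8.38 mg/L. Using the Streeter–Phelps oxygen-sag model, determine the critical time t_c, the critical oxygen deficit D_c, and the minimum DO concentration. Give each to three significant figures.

t_c ≈ 0.474 d; D_c ≈ 1.30 mg/L; min DO ≈ 7.08 mg/L

At the critical point dD/dt = 0, so k_d L₀ e^(−k_d t) = k_2 D. Substituting D(t) from the Streeter–Phelps equation and solving for t gives
t_c = ln[(k_2/k_d)(1 − D₀(k_2−k_d)/(k_d L₀))] / (k_2−k_d).
Here k_2−k_d = 1.248 d⁻¹ and 1 − D₀(k_2−k_d)/(k_d L₀) = 1 − 1.22×1.248/(0.272×8.27) = 0.3231, so
t_c = ln(5.588 × 0.3231) / 1.248 = 0.5910 / 1.248 = 0.4735 d.
D_c = (k_d/k_2) L₀ e^(−k_d t_c) = (0.272/1.52) × 8.27 × e^(−0.272×0.4735) = 0.1789 × 8.27 × 0.8791 = 1.301 mg/L.
Minimum DO = C_s − D_c = 8.38 − 1.301 = 7.079 mg/L.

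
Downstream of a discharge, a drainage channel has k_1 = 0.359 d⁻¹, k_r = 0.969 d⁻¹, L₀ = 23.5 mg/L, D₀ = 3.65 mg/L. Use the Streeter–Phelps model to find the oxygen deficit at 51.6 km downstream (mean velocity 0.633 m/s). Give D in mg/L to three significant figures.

Travel time t = x/v = 51.6 km / (0.633 m/s) = 51600 m / 0.633 m/s = 81520 s = 0.9435 d.
k_1 L₀/(k_r−k_1) = 0.359×23.5/(0.969−0.359) = 8.436/0.6100 = 13.83 mg/L.
e^(−k_1 t) = e^(−0.359×0.9435) = 0.7127; e^(−k_r t) = e^(−0.969×0.9435) = 0.4008.
D = 13.83 × (0.7127 − 0.4008) + 3.65 × 0.4008 = 4.313 + 1.463 = 5.776 mg/L.

D ≈ 5.78 mg/L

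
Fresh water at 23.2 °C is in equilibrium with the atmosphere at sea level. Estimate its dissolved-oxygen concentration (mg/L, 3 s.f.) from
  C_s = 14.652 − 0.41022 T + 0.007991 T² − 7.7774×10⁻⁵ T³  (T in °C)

C_s ≈ 8.46 mg/L

C_s = 14.652 − 0.41022×23.2 + 0.007991×23.2² − 7.7774×10⁻⁵×23.2³ = 8.465 mg/L.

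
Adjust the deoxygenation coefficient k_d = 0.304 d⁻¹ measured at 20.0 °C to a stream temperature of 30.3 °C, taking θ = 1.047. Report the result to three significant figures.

k_d(T₂) = k_d(T₁) · θ^(T₂−T₁) = 0.304 × 1.047^(30.3−20.0)
= 0.304 × 1.047^10.3 = 0.304 × 1.605 = 0.4879 d⁻¹.

k_d ≈ 0.488 d⁻¹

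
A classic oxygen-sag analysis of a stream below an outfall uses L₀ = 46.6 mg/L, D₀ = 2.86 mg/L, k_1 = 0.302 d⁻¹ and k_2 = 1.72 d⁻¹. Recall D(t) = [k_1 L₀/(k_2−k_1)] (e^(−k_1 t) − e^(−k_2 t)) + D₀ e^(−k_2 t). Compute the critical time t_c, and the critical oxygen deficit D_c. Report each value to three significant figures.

t_c ≈ 0.987 d; D_c ≈ 6.07 mg/L

With k_2/k_1 = 5.695 and 1 − D₀(k_2−k_1)/(k_1 L₀) = 0.7118,
t_c = ln(5.695 × 0.7118) / (1.72 − 0.302) = ln(4.054) / 1.418 = 1.400/1.418 = 0.9871 d.
L(t_c) = L₀ e^(−k_1 t_c) = 46.6 × 0.7422 = 34.59 mg/L, and at the critical point k_2 D_c = k_1 L, so D_c = (0.302/1.72) × 34.59 = 6.073 mg/L.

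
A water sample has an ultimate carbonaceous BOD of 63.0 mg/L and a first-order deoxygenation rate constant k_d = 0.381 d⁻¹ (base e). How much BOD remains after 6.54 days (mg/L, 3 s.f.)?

L_t = L₀ e^(−k_d t) = 63.0 × e^(−0.381×6.54) = 63.0 × 0.08277 = 5.214 mg/L.

L ≈ 5.21 mg/L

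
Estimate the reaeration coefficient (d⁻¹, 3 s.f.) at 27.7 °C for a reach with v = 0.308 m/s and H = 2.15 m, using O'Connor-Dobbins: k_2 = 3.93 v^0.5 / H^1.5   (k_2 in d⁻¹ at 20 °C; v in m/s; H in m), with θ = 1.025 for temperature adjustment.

k_2(20) = 3.93 × 0.308^0.5 / 2.15^1.5 = 3.93 × 0.5550 / 3.153 = 0.6918 d⁻¹.
k_2(27.7) = 0.6918 × 1.025^(27.7−20) = 0.6918 × 1.209 = 0.8367 d⁻¹.

k_2 ≈ 0.837 d⁻¹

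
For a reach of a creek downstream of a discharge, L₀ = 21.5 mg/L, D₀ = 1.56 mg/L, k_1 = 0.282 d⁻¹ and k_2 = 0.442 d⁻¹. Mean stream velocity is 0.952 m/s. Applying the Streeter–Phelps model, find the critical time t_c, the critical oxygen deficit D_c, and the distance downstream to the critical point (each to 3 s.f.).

t_c = [1/(k_2−k_1)] ln[(k_2/k_1)(1 − D₀(k_2−k_1)/(k_1 L₀))]
= [1/(0.442−0.282)] ln[(0.442/0.282)(1 − 1.56×0.1600/(0.282×21.5))]
= (1/0.1600) ln[1.567 × 0.9588] = 6.250 × ln(1.503) = 6.250 × 0.4074 = 2.546 d.
L(t_c) = L₀ e^(−k_1 t_c) = 21.5 × 0.4877 = 10.49 mg/L, and at the critical point k_2 D_c = k_1 L, so D_c = (0.282/0.442) × 10.49 = 6.690 mg/L.
x_c = v t_c = 0.952 m/s × 2.546 d × 86400 s/d = 209400 m ≈ 209 km.

t_c ≈ 2.55 d; D_c ≈ 6.69 mg/L; x_c ≈ 209 km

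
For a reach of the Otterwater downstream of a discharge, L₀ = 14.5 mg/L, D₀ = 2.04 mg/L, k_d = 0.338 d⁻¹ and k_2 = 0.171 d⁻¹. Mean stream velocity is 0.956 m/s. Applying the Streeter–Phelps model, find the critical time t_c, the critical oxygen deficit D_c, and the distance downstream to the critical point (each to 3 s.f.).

At the critical point dD/dt = 0, so k_d L₀ e^(−k_d t) = k_2 D. Substituting D(t) from the Streeter–Phelps equation and solving for t gives
t_c = ln[(k_2/k_d)(1 − D₀(k_2−k_d)/(k_d L₀))] / (k_2−k_d).
Here k_2−k_d = -0.1670 d⁻¹ and 1 − D₀(k_2−k_d)/(k_d L₀) = 1 − 2.04×-0.1670/(0.338×14.5) = 1.070, so
t_c = ln(0.5059 × 1.070) / -0.1670 = -0.6142 / -0.1670 = 3.678 d.
D_c = (k_d/k_2) L₀ e^(−k_d t_c) = (0.338/0.171) × 14.5 × e^(−0.338×3.678) = 1.977 × 14.5 × 0.2885 = 8.269 mg/L.
x_c = v t_c = 0.956 m/s × 3.678 d × 86400 s/d = 303800 m ≈ 304 km.

t_c ≈ 3.68 d; D_c ≈ 8.27 mg/L; x_c ≈ 304 km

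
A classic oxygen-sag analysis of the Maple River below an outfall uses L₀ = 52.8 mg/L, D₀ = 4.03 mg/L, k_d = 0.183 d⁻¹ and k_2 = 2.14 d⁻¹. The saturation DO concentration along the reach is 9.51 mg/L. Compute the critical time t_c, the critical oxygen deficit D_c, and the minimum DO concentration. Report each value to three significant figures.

t_c ≈ 0.391 d; D_c ≈ 4.20 mg/L; min DO ≈ 5.31 mg/L

With k_2/k_d = 11.69 and 1 − D₀(k_2−k_d)/(k_d L₀) = 0.1838,
t_c = ln(11.69 × 0.1838) / (2.14 − 0.183) = ln(2.149) / 1.957 = 0.7650/1.957 = 0.3909 d.
L(t_c) = L₀ e^(−k_d t_c) = 52.8 × 0.9310 = 49.15 mg/L, and at the critical point k_2 D_c = k_d L, so D_c = (0.183/2.14) × 49.15 = 4.203 mg/L.
Minimum DO = C_s − D_c = 9.51 − 4.203 = 5.307 mg/L.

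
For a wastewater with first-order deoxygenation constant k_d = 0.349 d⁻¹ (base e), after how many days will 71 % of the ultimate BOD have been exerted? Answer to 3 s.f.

t ≈ 3.55 d

y/L₀ = 1 − e^(−k_d t) = 0.71 ⇒ e^(−k_d t) = 0.290
t = −ln(0.290) / 0.349 = 1.238 / 0.349 = 3.547 d.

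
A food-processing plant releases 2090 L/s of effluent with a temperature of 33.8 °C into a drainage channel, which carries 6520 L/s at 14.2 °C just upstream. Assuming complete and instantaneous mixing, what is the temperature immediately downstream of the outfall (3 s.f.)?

19.0 °C

Flow-weighted mixing: C = (Q_r C_r + Q_w C_w)/(Q_r + Q_w)
= (6520×14.2 + 2090×33.8)/(6520 + 2090) = 163200/8610 = 18.96 °C.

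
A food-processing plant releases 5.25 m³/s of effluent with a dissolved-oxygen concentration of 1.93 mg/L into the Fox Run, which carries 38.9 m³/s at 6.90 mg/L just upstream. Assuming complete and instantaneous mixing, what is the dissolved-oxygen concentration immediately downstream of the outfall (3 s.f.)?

Flow-weighted mixing: C = (Q_r C_r + Q_w C_w)/(Q_r + Q_w)
= (38.9×6.90 + 5.25×1.93)/(38.9 + 5.25) = 278.5/44.15 = 6.309 mg/L.

6.31 mg/L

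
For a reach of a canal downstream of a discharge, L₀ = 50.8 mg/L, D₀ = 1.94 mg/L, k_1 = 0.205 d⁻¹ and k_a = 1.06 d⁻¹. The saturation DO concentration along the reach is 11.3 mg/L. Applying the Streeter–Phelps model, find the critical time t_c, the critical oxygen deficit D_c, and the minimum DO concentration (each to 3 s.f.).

At the critical point dD/dt = 0, so k_1 L₀ e^(−k_1 t) = k_a D. Substituting D(t) from the Streeter–Phelps equation and solving for t gives
t_c = ln[(k_a/k_1)(1 − D₀(k_a−k_1)/(k_1 L₀))] / (k_a−k_1).
Here k_a−k_1 = 0.8550 d⁻¹ and 1 − D₀(k_a−k_1)/(k_1 L₀) = 1 − 1.94×0.8550/(0.205×50.8) = 0.8407, so
t_c = ln(5.171 × 0.8407) / 0.8550 = 1.470 / 0.8550 = 1.719 d.
D_c = (k_1/k_a) L₀ e^(−k_1 t_c) = (0.205/1.06) × 50.8 × e^(−0.205×1.719) = 0.1934 × 50.8 × 0.7030 = 6.907 mg/L.
Minimum DO = C_s − D_c = 11.3 − 6.907 = 4.393 mg/L.

t_c ≈ 1.72 d; D_c ≈ 6.91 mg/L; min DO ≈ 4.39 mg/L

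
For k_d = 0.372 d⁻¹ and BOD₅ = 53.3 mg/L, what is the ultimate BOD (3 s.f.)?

BOD₅ = L₀(1 − e^(−5k_d)) ⇒ L₀ = BOD₅ / (1 − e^(−5×0.372))
= 53.3 / (1 − 0.1557) = 53.3 / 0.8443 = 63.13 mg/L.

L₀ ≈ 63.1 mg/L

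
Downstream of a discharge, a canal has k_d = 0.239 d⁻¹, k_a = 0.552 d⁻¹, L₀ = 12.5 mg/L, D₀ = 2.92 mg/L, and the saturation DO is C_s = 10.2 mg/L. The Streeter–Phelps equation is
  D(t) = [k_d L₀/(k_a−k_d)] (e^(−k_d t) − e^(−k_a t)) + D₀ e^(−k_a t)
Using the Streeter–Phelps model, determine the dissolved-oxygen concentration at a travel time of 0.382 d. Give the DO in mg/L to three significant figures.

DO ≈ 6.85 mg/L

k_d L₀/(k_a−k_d) = 0.239×12.5/(0.552−0.239) = 2.987/0.3130 = 9.545 mg/L.
e^(−k_d t) = e^(−0.239×0.3820) = 0.9127; e^(−k_a t) = e^(−0.552×0.3820) = 0.8099.
D = 9.545 × (0.9127 − 0.8099) + 2.92 × 0.8099 = 0.9818 + 2.365 = 3.347 mg/L.
DO = C_s − D = 10.2 − 3.347 = 6.853 mg/L.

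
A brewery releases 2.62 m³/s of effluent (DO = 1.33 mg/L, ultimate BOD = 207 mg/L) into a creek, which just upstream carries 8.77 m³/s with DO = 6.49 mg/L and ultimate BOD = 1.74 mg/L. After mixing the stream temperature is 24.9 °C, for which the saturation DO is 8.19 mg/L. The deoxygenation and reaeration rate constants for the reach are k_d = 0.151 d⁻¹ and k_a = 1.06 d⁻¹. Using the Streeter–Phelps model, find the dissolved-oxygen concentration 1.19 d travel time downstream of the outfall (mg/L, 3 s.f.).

DO ≈ 2.88 mg/L

Mixed DO = (8.77×6.49 + 2.62×1.33)/(8.77+2.62) = 60.40/11.39 = 5.303 mg/L.
Mixed L₀ = (8.77×1.74 + 2.62×207)/(11.39) = 557.6/11.39 = 48.96 mg/L.
Initial deficit D₀ = C_s − DO₀ = 8.19 − 5.303 = 2.887 mg/L.
D(1.19) = [0.151×48.96/(1.06−0.151)](e^(−0.151×1.19) − e^(−1.06×1.19)) + 2.887 e^(−1.06×1.19)
= 8.132 × (0.8355 − 0.2833) + 2.887 × 0.2833 = 5.309 mg/L.
DO = 8.19 − 5.309 = 2.881 mg/L.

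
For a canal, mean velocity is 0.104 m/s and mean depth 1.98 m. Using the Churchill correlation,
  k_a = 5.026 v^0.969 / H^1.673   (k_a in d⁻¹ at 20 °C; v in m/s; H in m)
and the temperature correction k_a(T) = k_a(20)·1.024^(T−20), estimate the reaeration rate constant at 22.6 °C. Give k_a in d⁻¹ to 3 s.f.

k_a ≈ 0.190 d⁻¹

k_a(20) = 5.026 × 0.104^0.969 / 1.98^1.673 = 5.026 × 0.1116 / 3.136 = 0.1788 d⁻¹.
k_a(22.6) = 0.1788 × 1.024^(22.6−20) = 0.1788 × 1.064 = 0.1902 d⁻¹.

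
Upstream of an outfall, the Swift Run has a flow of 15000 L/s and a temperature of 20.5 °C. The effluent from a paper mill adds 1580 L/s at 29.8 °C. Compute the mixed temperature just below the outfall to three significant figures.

21.4 °C

Flow-weighted mixing: C = (Q_r C_r + Q_w C_w)/(Q_r + Q_w)
= (15000×20.5 + 1580×29.8)/(15000 + 1580) = 354600/16580 = 21.39 °C.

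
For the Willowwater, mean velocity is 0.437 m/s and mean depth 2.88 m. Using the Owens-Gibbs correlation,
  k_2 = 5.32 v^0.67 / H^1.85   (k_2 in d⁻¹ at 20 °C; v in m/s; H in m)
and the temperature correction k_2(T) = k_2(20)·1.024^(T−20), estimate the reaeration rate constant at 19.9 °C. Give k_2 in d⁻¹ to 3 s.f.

k_2(20) = 5.32 × 0.437^0.67 / 2.88^1.85 = 5.32 × 0.5743 / 7.077 = 0.4317 d⁻¹.
k_2(19.9) = 0.4317 × 1.024^(19.9−20) = 0.4317 × 0.9976 = 0.4307 d⁻¹.

k_2 ≈ 0.431 d⁻¹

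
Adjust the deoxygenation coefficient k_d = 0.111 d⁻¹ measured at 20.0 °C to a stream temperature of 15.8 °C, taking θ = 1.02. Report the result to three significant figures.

k_d ≈ 0.102 d⁻¹

k_d(T₂) = k_d(T₁) · θ^(T₂−T₁) = 0.111 × 1.02^(15.8−20.0)
= 0.111 × 1.02^-4.20 = 0.111 × 0.9202 = 0.1021 d⁻¹.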